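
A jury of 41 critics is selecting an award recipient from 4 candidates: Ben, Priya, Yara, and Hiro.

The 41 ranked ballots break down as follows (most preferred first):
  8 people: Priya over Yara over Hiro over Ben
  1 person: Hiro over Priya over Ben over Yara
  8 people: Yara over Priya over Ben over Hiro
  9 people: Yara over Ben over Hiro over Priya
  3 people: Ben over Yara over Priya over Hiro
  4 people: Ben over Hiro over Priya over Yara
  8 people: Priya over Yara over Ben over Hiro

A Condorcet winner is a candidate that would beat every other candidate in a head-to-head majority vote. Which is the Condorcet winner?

Priya

Priya vs Ben: 25–16
Priya vs Yara: 21–20
Priya vs Hiro: 27–14
Priya beats every other candidate.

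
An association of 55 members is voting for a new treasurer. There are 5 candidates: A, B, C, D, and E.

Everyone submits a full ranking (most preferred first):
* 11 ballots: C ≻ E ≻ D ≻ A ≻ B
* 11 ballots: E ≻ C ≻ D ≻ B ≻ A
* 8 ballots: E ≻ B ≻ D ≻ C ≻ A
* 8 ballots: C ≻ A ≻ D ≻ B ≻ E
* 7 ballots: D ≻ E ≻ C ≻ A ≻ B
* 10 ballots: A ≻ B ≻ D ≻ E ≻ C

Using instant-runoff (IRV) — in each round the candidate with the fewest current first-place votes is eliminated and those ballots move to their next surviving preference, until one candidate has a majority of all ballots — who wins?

E

Round 1: A 10, B 0, C 19, D 7, E 19. B eliminated.
Round 2: A 10, C 19, D 7, E 19. D eliminated.
Round 3: A 10, C 19, E 26. A eliminated.
Round 4: C 19, E 36. E has a majority (≥28).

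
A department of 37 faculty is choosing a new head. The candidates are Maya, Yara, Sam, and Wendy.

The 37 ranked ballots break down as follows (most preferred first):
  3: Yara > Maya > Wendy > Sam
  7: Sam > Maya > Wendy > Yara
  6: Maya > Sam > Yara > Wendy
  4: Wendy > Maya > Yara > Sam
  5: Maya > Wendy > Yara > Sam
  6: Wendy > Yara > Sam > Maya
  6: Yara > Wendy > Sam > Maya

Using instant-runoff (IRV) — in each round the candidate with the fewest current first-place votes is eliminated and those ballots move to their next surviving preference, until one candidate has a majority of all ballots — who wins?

Maya

Round 1: Maya 11, Yara 9, Sam 7, Wendy 10. Sam eliminated.
Round 2: Maya 18, Yara 9, Wendy 10. Yara eliminated.
Round 3: Maya 21, Wendy 16. Maya has a majority (≥19).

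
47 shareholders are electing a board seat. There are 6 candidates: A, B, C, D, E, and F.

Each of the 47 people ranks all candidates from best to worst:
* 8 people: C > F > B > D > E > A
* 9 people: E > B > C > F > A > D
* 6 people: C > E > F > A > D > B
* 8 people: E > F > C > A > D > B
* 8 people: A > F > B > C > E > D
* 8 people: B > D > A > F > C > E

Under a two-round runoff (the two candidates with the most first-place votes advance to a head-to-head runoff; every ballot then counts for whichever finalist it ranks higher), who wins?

C

Round 1 first-place votes: A 8, B 8, C 14, D 0, E 17, F 0. E and C advance.
Runoff: E is ranked above C on 17 ballots, C above E on 30.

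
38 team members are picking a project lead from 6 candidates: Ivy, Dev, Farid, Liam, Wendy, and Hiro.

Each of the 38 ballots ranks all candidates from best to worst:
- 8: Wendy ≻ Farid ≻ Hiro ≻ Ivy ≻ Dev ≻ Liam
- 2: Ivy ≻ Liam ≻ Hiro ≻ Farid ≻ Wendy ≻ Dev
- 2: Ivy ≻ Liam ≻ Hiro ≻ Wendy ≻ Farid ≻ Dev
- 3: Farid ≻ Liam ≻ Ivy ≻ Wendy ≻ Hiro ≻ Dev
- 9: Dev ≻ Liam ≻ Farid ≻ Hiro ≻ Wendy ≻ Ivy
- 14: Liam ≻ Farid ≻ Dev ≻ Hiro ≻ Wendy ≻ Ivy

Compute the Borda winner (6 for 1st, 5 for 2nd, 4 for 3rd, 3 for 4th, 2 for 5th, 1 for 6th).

Ivy: 8×3 + 2×6 + 2×6 + 3×4 + 9×1 + 14×1 = 83
Dev: 8×2 + 2×1 + 2×1 + 3×1 + 9×6 + 14×4 = 133
Farid: 8×5 + 2×3 + 2×2 + 3×6 + 9×4 + 14×5 = 174
Liam: 8×1 + 2×5 + 2×5 + 3×5 + 9×5 + 14×6 = 172
Wendy: 8×6 + 2×2 + 2×3 + 3×3 + 9×2 + 14×2 = 113
Hiro: 8×4 + 2×4 + 2×4 + 3×2 + 9×3 + 14×3 = 123

Farid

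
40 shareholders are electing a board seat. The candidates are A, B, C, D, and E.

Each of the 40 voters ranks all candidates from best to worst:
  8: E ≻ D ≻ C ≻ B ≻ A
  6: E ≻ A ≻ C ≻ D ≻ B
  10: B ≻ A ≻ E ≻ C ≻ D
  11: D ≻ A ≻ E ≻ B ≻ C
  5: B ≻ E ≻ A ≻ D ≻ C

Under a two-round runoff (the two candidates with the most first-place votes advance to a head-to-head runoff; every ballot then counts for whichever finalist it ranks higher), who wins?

E

Round 1 first-place votes: A 0, B 15, C 0, D 11, E 14. B and E advance.
Runoff: B is ranked above E on 15 ballots, E above B on 25.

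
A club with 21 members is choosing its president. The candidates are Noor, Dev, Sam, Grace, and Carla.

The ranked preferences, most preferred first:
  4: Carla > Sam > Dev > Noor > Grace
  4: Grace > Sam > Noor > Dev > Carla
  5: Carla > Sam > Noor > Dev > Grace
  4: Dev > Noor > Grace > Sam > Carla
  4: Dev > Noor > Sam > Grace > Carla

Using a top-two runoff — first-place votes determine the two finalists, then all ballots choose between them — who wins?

Dev

Round 1 first-place votes: Noor 0, Dev 8, Sam 0, Grace 4, Carla 9. Carla and Dev advance.
Runoff: Carla is ranked above Dev on 9 ballots, Dev above Carla on 12.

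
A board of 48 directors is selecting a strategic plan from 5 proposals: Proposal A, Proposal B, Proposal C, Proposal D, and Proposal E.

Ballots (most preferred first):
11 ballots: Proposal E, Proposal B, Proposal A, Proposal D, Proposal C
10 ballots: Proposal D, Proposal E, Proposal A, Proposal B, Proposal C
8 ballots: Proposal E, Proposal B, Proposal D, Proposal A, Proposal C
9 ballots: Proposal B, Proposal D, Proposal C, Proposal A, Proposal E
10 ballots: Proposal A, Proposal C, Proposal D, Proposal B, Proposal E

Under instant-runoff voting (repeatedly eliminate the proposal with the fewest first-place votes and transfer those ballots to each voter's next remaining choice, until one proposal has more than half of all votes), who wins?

Proposal D

Round 1: Proposal A 10, Proposal B 9, Proposal C 0, Proposal D 10, Proposal E 19. Proposal C eliminated.
Round 2: Proposal A 10, Proposal B 9, Proposal D 10, Proposal E 19. Proposal B eliminated.
Round 3: Proposal A 10, Proposal D 19, Proposal E 19. Proposal A eliminated.
Round 4: Proposal D 29, Proposal E 19. Proposal D has a majority (≥25).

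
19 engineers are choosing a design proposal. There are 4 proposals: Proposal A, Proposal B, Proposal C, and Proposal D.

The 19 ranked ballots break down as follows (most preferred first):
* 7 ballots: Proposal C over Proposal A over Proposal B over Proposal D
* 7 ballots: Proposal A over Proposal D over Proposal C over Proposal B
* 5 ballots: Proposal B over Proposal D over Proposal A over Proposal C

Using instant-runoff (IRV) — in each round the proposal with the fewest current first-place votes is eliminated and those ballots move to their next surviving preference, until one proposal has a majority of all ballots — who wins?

Round 1: Proposal A 7, Proposal B 5, Proposal C 7, Proposal D 0. Proposal D eliminated.
Round 2: Proposal A 7, Proposal B 5, Proposal C 7. Proposal B eliminated.
Round 3: Proposal A 12, Proposal C 7. Proposal A has a majority (≥10).

Proposal A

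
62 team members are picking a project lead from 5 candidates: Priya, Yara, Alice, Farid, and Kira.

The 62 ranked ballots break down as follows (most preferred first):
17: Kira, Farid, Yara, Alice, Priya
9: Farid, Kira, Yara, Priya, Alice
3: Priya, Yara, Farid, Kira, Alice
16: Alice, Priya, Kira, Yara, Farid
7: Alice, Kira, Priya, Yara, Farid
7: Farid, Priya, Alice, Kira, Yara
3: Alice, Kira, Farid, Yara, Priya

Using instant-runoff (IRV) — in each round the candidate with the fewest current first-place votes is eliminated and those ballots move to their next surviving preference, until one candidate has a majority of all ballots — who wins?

Round 1: Priya 3, Yara 0, Alice 26, Farid 16, Kira 17. Yara eliminated.
Round 2: Priya 3, Alice 26, Farid 16, Kira 17. Priya eliminated.
Round 3: Alice 26, Farid 19, Kira 17. Kira eliminated.
Round 4: Alice 26, Farid 36. Farid has a majority (≥32).

Farid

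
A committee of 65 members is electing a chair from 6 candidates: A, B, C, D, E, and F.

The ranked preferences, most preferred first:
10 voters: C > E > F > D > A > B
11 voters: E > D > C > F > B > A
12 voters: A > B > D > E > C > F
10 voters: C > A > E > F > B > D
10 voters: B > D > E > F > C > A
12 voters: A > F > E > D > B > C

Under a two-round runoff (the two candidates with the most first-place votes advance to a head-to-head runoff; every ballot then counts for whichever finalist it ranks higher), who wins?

Round 1 first-place votes: A 24, B 10, C 20, D 0, E 11, F 0. A and C advance.
Runoff: A is ranked above C on 24 ballots, C above A on 41.

C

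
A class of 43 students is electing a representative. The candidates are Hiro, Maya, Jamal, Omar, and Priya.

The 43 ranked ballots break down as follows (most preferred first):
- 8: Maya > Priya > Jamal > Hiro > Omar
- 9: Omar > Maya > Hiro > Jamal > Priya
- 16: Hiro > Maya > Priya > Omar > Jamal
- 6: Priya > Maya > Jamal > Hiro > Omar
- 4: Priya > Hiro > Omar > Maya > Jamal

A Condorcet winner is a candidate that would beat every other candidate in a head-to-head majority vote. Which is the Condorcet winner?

Maya vs Hiro: 23–20
Maya vs Jamal: 43–0
Maya vs Omar: 30–13
Maya vs Priya: 33–10
Maya beats every other candidate.

Maya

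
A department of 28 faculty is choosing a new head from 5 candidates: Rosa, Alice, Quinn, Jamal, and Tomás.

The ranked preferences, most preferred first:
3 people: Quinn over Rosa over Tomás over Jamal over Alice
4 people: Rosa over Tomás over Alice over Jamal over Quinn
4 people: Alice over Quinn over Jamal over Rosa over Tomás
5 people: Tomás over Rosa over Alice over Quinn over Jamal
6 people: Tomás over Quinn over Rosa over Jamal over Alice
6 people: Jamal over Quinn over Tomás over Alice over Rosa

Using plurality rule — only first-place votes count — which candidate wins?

Tomás

First-place votes: Rosa 4, Alice 4, Quinn 3, Jamal 6, Tomás 11.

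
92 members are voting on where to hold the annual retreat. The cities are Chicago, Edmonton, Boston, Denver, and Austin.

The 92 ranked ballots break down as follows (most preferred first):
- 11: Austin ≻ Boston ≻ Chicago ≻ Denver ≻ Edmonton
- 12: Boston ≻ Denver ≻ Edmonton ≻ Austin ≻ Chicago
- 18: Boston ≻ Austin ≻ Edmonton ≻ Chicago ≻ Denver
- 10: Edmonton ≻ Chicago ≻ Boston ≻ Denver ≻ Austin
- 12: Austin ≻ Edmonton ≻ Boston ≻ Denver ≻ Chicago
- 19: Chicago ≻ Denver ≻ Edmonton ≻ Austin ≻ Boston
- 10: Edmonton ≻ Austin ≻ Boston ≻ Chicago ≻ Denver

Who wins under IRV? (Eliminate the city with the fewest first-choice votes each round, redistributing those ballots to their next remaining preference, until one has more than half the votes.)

Edmonton

Round 1: Chicago 19, Edmonton 20, Boston 30, Denver 0, Austin 23. Denver eliminated.
Round 2: Chicago 19, Edmonton 20, Boston 30, Austin 23. Chicago eliminated.
Round 3: Edmonton 39, Boston 30, Austin 23. Austin eliminated.
Round 4: Edmonton 51, Boston 41. Edmonton has a majority (≥47).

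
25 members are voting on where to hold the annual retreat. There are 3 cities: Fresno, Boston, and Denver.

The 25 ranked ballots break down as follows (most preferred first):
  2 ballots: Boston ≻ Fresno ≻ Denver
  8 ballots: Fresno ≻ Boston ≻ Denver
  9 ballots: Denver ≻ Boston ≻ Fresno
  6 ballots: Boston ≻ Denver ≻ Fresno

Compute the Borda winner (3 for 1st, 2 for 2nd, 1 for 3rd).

Fresno: 2×2 + 8×3 + 9×1 + 6×1 = 43
Boston: 2×3 + 8×2 + 9×2 + 6×3 = 58
Denver: 2×1 + 8×1 + 9×3 + 6×2 = 49

Boston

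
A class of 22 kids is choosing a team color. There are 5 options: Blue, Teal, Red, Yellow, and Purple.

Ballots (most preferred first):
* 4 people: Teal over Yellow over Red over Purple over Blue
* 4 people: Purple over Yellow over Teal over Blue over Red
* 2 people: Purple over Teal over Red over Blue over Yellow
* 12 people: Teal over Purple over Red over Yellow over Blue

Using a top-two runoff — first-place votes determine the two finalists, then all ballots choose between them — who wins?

Teal

Round 1 first-place votes: Blue 0, Teal 16, Red 0, Yellow 0, Purple 6. Teal and Purple advance.
Runoff: Teal is ranked above Purple on 16 ballots, Purple above Teal on 6.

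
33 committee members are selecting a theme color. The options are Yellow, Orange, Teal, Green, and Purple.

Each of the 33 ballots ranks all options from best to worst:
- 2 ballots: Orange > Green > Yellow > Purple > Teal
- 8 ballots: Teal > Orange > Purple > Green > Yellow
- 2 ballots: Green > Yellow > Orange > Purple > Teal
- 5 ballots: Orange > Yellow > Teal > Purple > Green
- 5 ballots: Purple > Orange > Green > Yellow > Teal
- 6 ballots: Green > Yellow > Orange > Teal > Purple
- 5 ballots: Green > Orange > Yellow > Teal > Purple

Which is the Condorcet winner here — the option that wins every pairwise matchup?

Orange vs Yellow: 25–8
Orange vs Teal: 25–8
Orange vs Green: 20–13
Orange vs Purple: 28–5
Orange beats every other option.

Orange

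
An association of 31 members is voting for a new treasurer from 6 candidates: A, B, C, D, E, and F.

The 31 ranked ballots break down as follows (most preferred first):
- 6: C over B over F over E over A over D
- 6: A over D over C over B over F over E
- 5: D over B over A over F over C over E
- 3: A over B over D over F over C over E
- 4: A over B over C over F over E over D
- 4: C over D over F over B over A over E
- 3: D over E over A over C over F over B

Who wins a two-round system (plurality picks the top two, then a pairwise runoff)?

Round 1 first-place votes: A 13, B 0, C 10, D 8, E 0, F 0. A and C advance.
Runoff: A is ranked above C on 21 ballots, C above A on 10.

A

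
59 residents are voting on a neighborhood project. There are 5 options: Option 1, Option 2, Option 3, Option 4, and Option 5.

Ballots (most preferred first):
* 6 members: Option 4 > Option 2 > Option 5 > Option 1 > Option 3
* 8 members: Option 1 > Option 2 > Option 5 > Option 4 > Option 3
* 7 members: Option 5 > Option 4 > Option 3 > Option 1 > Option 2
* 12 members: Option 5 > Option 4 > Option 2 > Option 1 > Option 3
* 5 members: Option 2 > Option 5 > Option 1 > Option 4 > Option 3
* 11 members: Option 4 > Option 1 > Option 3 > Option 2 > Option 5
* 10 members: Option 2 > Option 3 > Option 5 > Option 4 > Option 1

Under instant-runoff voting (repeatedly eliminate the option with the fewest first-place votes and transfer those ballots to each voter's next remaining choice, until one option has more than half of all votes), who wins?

Round 1: Option 1 8, Option 2 15, Option 3 0, Option 4 17, Option 5 19. Option 3 eliminated.
Round 2: Option 1 8, Option 2 15, Option 4 17, Option 5 19. Option 1 eliminated.
Round 3: Option 2 23, Option 4 17, Option 5 19. Option 4 eliminated.
Round 4: Option 2 40, Option 5 19. Option 2 has a majority (≥30).

Option 2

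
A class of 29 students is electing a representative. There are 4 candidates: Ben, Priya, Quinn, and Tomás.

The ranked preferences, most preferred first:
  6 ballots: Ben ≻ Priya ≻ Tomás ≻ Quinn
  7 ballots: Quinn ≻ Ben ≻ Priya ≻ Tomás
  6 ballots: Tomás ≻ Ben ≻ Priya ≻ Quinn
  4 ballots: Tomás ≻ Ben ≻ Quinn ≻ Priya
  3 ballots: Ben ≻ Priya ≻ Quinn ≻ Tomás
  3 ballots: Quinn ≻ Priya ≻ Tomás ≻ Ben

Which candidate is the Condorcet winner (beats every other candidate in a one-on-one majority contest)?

Ben vs Priya: 26–3
Ben vs Quinn: 19–10
Ben vs Tomás: 16–13
Ben beats every other candidate.

Ben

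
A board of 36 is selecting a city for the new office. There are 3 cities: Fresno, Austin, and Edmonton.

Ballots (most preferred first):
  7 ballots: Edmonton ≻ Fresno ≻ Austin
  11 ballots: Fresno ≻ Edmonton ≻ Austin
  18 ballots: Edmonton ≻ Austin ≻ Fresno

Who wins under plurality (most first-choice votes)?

Edmonton

First-place votes: Fresno 11, Austin 0, Edmonton 25.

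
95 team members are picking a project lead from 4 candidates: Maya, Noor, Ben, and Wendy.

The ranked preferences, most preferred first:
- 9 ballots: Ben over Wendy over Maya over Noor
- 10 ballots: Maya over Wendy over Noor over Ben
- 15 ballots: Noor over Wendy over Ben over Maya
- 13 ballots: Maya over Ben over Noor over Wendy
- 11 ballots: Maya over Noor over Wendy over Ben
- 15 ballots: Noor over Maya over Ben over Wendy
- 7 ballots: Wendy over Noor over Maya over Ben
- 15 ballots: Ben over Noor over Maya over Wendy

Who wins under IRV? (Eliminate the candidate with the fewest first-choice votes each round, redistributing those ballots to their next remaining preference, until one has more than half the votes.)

Round 1: Maya 34, Noor 30, Ben 24, Wendy 7. Wendy eliminated.
Round 2: Maya 34, Noor 37, Ben 24. Ben eliminated.
Round 3: Maya 43, Noor 52. Noor has a majority (≥48).

Noor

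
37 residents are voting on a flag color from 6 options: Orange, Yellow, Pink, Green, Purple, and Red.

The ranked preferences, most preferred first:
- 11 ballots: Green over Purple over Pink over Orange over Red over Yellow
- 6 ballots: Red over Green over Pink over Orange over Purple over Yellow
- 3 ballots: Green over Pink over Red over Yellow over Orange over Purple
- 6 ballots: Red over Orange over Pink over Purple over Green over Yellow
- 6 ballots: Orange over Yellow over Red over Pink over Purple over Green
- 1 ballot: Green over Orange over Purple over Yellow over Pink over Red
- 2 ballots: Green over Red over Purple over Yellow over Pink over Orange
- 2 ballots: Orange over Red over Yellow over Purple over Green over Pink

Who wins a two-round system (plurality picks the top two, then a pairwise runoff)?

Red

Round 1 first-place votes: Orange 8, Yellow 0, Pink 0, Green 17, Purple 0, Red 12. Green and Red advance.
Runoff: Green is ranked above Red on 17 ballots, Red above Green on 20.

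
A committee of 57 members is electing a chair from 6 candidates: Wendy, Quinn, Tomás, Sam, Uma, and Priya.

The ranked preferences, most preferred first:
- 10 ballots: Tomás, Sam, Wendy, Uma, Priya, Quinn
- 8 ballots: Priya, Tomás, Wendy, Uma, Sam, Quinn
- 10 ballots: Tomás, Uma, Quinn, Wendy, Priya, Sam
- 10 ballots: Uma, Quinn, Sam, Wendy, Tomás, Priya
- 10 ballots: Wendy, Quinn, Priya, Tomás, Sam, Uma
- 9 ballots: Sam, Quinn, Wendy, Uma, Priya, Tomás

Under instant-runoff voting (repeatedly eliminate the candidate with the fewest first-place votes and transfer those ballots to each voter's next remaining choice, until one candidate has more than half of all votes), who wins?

Round 1: Wendy 10, Quinn 0, Tomás 20, Sam 9, Uma 10, Priya 8. Quinn eliminated.
Round 2: Wendy 10, Tomás 20, Sam 9, Uma 10, Priya 8. Priya eliminated.
Round 3: Wendy 10, Tomás 28, Sam 9, Uma 10. Sam eliminated.
Round 4: Wendy 19, Tomás 28, Uma 10. Uma eliminated.
Round 5: Wendy 29, Tomás 28. Wendy has a majority (≥29).

Wendy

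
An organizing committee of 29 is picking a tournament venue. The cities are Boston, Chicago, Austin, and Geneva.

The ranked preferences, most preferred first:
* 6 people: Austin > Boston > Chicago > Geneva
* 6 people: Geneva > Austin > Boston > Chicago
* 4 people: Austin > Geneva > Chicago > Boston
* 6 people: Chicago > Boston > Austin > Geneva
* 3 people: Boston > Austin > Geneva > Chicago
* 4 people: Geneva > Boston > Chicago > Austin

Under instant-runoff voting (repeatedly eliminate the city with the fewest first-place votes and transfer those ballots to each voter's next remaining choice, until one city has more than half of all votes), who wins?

Austin

Round 1: Boston 3, Chicago 6, Austin 10, Geneva 10. Boston eliminated.
Round 2: Chicago 6, Austin 13, Geneva 10. Chicago eliminated.
Round 3: Austin 19, Geneva 10. Austin has a majority (≥15).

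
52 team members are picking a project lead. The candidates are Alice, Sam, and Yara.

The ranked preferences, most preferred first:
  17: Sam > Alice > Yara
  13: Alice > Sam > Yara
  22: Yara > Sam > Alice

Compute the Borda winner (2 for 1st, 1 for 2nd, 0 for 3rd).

Sam

Alice: 17×1 + 13×2 + 22×0 = 43
Sam: 17×2 + 13×1 + 22×1 = 69
Yara: 17×0 + 13×0 + 22×2 = 44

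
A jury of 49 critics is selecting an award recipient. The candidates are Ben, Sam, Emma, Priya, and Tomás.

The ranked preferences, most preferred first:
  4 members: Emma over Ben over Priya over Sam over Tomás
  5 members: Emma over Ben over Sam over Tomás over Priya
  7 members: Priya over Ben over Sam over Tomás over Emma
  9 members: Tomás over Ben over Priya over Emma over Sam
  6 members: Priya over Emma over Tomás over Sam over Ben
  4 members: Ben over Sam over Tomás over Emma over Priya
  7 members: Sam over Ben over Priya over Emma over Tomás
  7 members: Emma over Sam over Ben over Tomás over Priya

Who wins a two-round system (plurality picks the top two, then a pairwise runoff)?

Round 1 first-place votes: Ben 4, Sam 7, Emma 16, Priya 13, Tomás 9. Emma and Priya advance.
Runoff: Emma is ranked above Priya on 20 ballots, Priya above Emma on 29.

Priya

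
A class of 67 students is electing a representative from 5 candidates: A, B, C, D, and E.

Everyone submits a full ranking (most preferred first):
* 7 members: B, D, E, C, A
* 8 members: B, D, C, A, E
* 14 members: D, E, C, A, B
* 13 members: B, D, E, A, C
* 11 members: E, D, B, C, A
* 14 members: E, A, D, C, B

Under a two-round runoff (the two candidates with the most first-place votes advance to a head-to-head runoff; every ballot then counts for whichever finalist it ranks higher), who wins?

Round 1 first-place votes: A 0, B 28, C 0, D 14, E 25. B and E advance.
Runoff: B is ranked above E on 28 ballots, E above B on 39.

E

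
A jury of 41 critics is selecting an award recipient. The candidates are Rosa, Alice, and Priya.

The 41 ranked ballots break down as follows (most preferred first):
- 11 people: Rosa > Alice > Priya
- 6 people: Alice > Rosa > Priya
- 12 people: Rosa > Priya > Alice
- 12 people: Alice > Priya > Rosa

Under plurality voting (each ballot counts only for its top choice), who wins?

First-place votes: Rosa 23, Alice 18, Priya 0.

Rosa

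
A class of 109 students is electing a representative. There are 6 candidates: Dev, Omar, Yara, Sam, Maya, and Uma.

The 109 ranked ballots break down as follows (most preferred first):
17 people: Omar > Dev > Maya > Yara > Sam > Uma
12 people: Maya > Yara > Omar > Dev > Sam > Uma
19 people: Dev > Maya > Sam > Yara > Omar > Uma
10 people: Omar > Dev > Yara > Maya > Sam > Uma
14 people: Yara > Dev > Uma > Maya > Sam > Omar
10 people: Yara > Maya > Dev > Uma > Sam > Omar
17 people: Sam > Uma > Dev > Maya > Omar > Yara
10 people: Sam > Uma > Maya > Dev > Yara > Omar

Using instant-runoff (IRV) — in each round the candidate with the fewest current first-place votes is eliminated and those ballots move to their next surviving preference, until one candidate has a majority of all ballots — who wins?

Yara

Round 1: Dev 19, Omar 27, Yara 24, Sam 27, Maya 12, Uma 0. Uma eliminated.
Round 2: Dev 19, Omar 27, Yara 24, Sam 27, Maya 12. Maya eliminated.
Round 3: Dev 19, Omar 27, Yara 36, Sam 27. Dev eliminated.
Round 4: Omar 27, Yara 36, Sam 46. Omar eliminated.
Round 5: Yara 63, Sam 46. Yara has a majority (≥55).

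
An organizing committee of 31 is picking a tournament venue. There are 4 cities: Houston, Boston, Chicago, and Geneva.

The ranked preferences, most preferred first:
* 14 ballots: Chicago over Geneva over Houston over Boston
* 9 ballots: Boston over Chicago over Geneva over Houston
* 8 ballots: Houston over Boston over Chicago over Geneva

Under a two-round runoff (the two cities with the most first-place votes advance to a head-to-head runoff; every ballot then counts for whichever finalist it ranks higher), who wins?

Boston

Round 1 first-place votes: Houston 8, Boston 9, Chicago 14, Geneva 0. Chicago and Boston advance.
Runoff: Chicago is ranked above Boston on 14 ballots, Boston above Chicago on 17.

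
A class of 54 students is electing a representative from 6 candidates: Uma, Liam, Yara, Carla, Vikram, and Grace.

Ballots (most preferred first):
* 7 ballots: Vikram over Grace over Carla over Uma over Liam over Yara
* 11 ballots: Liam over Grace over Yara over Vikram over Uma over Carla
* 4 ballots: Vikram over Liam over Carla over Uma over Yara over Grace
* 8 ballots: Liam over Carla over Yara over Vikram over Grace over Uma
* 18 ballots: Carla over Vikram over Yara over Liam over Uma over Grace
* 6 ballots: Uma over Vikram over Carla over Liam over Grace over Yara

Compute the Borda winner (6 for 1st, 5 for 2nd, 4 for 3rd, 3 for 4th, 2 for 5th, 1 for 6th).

Uma: 7×3 + 11×2 + 4×3 + 8×1 + 18×2 + 6×6 = 135
Liam: 7×2 + 11×6 + 4×5 + 8×6 + 18×3 + 6×3 = 220
Yara: 7×1 + 11×4 + 4×2 + 8×4 + 18×4 + 6×1 = 169
Carla: 7×4 + 11×1 + 4×4 + 8×5 + 18×6 + 6×4 = 227
Vikram: 7×6 + 11×3 + 4×6 + 8×3 + 18×5 + 6×5 = 243
Grace: 7×5 + 11×5 + 4×1 + 8×2 + 18×1 + 6×2 = 140

Vikram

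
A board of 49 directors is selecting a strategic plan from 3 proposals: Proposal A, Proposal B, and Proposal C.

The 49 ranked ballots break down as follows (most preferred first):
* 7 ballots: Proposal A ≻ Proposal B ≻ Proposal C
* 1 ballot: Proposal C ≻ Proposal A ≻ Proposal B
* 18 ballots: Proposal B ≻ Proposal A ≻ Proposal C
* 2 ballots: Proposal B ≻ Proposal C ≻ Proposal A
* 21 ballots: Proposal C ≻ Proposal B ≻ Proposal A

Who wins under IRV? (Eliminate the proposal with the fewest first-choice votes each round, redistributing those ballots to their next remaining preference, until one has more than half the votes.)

Proposal B

Round 1: Proposal A 7, Proposal B 20, Proposal C 22. Proposal A eliminated.
Round 2: Proposal B 27, Proposal C 22. Proposal B has a majority (≥25).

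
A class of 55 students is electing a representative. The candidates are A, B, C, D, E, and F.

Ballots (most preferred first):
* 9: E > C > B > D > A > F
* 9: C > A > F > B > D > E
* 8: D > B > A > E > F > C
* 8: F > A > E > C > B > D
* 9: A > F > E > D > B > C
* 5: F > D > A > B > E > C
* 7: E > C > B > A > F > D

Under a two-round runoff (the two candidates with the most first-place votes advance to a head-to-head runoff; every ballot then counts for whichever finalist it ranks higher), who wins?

Round 1 first-place votes: A 9, B 0, C 9, D 8, E 16, F 13. E and F advance.
Runoff: E is ranked above F on 24 ballots, F above E on 31.

F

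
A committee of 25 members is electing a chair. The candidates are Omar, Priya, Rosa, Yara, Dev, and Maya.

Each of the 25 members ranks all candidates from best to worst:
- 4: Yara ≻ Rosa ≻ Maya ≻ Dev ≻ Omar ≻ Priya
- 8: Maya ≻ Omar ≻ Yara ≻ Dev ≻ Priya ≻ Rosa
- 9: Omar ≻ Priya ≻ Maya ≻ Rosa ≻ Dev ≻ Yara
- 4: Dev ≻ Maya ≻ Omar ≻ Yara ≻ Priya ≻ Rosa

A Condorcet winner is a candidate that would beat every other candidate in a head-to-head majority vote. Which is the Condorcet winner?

Maya vs Omar: 16–9
Maya vs Priya: 16–9
Maya vs Rosa: 21–4
Maya vs Yara: 21–4
Maya vs Dev: 21–4
Maya beats every other candidate.

Maya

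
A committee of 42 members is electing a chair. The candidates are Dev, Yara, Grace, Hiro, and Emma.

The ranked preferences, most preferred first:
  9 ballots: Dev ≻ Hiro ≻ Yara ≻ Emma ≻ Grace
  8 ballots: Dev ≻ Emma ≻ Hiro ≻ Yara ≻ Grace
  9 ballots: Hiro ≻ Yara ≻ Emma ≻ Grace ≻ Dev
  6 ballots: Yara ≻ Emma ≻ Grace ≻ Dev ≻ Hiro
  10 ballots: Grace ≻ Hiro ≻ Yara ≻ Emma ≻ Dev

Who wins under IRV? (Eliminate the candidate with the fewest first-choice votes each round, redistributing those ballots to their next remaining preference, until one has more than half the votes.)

Grace

Round 1: Dev 17, Yara 6, Grace 10, Hiro 9, Emma 0. Emma eliminated.
Round 2: Dev 17, Yara 6, Grace 10, Hiro 9. Yara eliminated.
Round 3: Dev 17, Grace 16, Hiro 9. Hiro eliminated.
Round 4: Dev 17, Grace 25. Grace has a majority (≥22).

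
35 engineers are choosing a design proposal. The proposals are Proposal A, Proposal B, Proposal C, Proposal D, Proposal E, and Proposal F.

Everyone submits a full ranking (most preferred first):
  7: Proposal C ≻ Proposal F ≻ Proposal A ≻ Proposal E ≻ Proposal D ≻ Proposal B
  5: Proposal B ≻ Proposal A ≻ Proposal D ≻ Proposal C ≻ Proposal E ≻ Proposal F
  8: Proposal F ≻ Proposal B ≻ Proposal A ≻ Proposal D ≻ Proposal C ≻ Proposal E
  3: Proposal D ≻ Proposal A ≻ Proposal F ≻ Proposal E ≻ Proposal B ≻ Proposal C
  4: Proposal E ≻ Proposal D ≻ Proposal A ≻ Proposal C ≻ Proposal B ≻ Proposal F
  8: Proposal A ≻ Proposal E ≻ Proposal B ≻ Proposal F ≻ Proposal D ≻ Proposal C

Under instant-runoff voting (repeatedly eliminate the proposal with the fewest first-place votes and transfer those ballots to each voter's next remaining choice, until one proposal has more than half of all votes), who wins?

Round 1: Proposal A 8, Proposal B 5, Proposal C 7, Proposal D 3, Proposal E 4, Proposal F 8. Proposal D eliminated.
Round 2: Proposal A 11, Proposal B 5, Proposal C 7, Proposal E 4, Proposal F 8. Proposal E eliminated.
Round 3: Proposal A 15, Proposal B 5, Proposal C 7, Proposal F 8. Proposal B eliminated.
Round 4: Proposal A 20, Proposal C 7, Proposal F 8. Proposal A has a majority (≥18).

Proposal A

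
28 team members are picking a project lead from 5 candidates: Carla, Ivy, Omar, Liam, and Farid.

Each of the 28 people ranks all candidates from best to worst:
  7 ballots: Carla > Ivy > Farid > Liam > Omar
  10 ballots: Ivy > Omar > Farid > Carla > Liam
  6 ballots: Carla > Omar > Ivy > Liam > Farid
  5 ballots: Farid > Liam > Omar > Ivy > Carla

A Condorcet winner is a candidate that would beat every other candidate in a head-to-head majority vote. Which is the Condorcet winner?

Ivy vs Carla: 15–13
Ivy vs Omar: 17–11
Ivy vs Liam: 23–5
Ivy vs Farid: 23–5
Ivy beats every other candidate.

Ivy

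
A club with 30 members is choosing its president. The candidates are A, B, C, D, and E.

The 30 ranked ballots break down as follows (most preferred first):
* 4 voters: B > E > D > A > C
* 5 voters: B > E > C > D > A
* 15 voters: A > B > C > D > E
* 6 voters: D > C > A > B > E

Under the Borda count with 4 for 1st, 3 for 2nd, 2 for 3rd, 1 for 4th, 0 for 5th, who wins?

A: 4×1 + 5×0 + 15×4 + 6×2 = 76
B: 4×4 + 5×4 + 15×3 + 6×1 = 87
C: 4×0 + 5×2 + 15×2 + 6×3 = 58
D: 4×2 + 5×1 + 15×1 + 6×4 = 52
E: 4×3 + 5×3 + 15×0 + 6×0 = 27

B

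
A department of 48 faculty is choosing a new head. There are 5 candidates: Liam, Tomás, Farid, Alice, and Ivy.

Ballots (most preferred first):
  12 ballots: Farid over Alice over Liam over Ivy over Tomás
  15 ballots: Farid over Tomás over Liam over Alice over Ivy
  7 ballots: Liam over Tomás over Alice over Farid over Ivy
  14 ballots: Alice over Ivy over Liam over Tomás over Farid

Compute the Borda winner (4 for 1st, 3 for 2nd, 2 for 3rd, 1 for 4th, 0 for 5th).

Alice

Liam: 12×2 + 15×2 + 7×4 + 14×2 = 110
Tomás: 12×0 + 15×3 + 7×3 + 14×1 = 80
Farid: 12×4 + 15×4 + 7×1 + 14×0 = 115
Alice: 12×3 + 15×1 + 7×2 + 14×4 = 121
Ivy: 12×1 + 15×0 + 7×0 + 14×3 = 54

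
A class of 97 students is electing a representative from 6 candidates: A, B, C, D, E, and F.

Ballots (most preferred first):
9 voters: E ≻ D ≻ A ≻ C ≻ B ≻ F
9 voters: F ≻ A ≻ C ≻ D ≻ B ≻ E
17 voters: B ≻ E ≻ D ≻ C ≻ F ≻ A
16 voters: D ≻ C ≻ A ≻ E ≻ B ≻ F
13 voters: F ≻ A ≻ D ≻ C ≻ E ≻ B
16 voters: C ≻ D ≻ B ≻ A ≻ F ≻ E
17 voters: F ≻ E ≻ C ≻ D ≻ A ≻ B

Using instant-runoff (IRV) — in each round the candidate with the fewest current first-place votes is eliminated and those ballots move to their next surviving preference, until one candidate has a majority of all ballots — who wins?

Round 1: A 0, B 17, C 16, D 16, E 9, F 39. A eliminated.
Round 2: B 17, C 16, D 16, E 9, F 39. E eliminated.
Round 3: B 17, C 16, D 25, F 39. C eliminated.
Round 4: B 17, D 41, F 39. B eliminated.
Round 5: D 58, F 39. D has a majority (≥49).

D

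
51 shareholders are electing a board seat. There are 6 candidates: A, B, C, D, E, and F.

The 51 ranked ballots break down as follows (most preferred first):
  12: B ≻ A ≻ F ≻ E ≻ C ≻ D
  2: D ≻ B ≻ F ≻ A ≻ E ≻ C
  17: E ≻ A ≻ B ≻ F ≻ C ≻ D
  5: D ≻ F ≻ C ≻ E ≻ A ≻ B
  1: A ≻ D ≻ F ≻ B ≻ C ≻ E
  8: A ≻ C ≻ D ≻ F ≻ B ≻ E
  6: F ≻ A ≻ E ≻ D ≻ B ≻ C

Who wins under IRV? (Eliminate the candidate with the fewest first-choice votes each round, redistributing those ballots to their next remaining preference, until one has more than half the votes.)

A

Round 1: A 9, B 12, C 0, D 7, E 17, F 6. C eliminated.
Round 2: A 9, B 12, D 7, E 17, F 6. F eliminated.
Round 3: A 15, B 12, D 7, E 17. D eliminated.
Round 4: A 15, B 14, E 22. B eliminated.
Round 5: A 29, E 22. A has a majority (≥26).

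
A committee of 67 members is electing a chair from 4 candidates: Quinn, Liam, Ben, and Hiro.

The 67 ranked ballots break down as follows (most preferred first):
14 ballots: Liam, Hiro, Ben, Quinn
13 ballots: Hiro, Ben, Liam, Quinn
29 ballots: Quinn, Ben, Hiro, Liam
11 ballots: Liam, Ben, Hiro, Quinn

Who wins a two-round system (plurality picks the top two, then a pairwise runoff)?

Liam

Round 1 first-place votes: Quinn 29, Liam 25, Ben 0, Hiro 13. Quinn and Liam advance.
Runoff: Quinn is ranked above Liam on 29 ballots, Liam above Quinn on 38.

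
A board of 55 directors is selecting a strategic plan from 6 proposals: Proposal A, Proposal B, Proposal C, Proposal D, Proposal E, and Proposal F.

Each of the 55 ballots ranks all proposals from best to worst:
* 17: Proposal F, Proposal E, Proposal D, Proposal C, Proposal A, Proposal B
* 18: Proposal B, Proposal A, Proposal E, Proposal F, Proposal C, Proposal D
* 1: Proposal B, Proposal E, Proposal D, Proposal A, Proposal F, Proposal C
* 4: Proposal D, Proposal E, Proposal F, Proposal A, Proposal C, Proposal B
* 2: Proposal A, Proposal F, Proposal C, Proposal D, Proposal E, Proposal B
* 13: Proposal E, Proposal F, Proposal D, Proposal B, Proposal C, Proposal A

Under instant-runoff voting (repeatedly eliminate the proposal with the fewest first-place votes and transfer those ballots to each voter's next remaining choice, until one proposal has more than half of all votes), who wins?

Round 1: Proposal A 2, Proposal B 19, Proposal C 0, Proposal D 4, Proposal E 13, Proposal F 17. Proposal C eliminated.
Round 2: Proposal A 2, Proposal B 19, Proposal D 4, Proposal E 13, Proposal F 17. Proposal A eliminated.
Round 3: Proposal B 19, Proposal D 4, Proposal E 13, Proposal F 19. Proposal D eliminated.
Round 4: Proposal B 19, Proposal E 17, Proposal F 19. Proposal E eliminated.
Round 5: Proposal B 19, Proposal F 36. Proposal F has a majority (≥28).

Proposal F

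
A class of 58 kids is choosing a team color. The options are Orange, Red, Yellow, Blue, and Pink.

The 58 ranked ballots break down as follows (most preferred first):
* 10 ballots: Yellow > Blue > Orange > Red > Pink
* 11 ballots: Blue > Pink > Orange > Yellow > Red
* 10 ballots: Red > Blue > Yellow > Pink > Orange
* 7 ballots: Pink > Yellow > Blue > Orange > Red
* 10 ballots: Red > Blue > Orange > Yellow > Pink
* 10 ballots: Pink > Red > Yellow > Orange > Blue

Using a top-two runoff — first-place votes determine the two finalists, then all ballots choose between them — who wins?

Round 1 first-place votes: Orange 0, Red 20, Yellow 10, Blue 11, Pink 17. Red and Pink advance.
Runoff: Red is ranked above Pink on 30 ballots, Pink above Red on 28.

Red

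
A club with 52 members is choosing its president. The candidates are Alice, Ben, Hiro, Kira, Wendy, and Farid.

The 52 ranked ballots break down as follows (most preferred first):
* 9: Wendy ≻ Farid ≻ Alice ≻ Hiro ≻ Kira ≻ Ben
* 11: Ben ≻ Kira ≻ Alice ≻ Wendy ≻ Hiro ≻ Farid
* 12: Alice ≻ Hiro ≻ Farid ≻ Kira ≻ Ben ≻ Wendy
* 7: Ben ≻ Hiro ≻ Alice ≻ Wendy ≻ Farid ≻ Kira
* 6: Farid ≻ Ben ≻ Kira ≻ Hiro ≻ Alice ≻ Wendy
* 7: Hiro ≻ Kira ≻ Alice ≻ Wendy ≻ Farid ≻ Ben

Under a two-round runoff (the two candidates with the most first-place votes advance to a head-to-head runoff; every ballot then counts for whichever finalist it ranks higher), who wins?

Alice

Round 1 first-place votes: Alice 12, Ben 18, Hiro 7, Kira 0, Wendy 9, Farid 6. Ben and Alice advance.
Runoff: Ben is ranked above Alice on 24 ballots, Alice above Ben on 28.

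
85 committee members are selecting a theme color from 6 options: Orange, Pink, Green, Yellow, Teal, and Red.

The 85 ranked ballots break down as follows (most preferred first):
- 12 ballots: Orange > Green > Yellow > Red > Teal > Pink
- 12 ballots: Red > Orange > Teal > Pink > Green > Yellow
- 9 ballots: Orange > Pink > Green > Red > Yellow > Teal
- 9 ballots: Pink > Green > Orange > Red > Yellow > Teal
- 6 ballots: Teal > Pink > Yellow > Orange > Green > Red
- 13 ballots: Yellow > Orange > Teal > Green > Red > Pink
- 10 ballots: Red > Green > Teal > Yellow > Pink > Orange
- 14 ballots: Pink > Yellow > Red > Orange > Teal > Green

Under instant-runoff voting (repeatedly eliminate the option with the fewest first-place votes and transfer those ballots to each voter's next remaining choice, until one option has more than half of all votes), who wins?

Round 1: Orange 21, Pink 23, Green 0, Yellow 13, Teal 6, Red 22. Green eliminated.
Round 2: Orange 21, Pink 23, Yellow 13, Teal 6, Red 22. Teal eliminated.
Round 3: Orange 21, Pink 29, Yellow 13, Red 22. Yellow eliminated.
Round 4: Orange 34, Pink 29, Red 22. Red eliminated.
Round 5: Orange 46, Pink 39. Orange has a majority (≥43).

Orange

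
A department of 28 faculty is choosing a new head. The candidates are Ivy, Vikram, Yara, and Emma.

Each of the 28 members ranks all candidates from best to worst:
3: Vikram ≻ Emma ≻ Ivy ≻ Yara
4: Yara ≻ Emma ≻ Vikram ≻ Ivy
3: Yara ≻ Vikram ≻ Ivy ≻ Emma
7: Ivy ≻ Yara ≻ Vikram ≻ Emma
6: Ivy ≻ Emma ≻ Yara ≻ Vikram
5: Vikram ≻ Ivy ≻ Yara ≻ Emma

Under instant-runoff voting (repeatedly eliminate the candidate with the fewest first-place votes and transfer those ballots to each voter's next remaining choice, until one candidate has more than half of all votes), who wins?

Round 1: Ivy 13, Vikram 8, Yara 7, Emma 0. Emma eliminated.
Round 2: Ivy 13, Vikram 8, Yara 7. Yara eliminated.
Round 3: Ivy 13, Vikram 15. Vikram has a majority (≥15).

Vikram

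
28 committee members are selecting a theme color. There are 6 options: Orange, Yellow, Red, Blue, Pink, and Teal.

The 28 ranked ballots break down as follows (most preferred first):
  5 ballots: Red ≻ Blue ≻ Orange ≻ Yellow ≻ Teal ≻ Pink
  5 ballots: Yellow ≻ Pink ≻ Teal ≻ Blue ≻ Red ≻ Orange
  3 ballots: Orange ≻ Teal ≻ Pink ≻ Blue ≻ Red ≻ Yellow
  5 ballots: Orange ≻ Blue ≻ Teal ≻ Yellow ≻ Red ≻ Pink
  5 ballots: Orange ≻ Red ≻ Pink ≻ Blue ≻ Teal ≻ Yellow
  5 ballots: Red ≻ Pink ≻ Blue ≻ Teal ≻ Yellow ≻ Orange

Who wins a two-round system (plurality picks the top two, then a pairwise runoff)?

Red

Round 1 first-place votes: Orange 13, Yellow 5, Red 10, Blue 0, Pink 0, Teal 0. Orange and Red advance.
Runoff: Orange is ranked above Red on 13 ballots, Red above Orange on 15.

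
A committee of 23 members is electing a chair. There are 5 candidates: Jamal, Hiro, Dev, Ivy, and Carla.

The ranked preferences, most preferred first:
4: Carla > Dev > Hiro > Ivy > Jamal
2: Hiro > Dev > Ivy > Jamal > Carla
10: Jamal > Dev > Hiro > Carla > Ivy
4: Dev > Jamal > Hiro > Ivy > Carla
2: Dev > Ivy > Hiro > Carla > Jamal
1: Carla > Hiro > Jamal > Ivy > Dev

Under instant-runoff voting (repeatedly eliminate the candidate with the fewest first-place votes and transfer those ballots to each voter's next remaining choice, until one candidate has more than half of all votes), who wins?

Dev

Round 1: Jamal 10, Hiro 2, Dev 6, Ivy 0, Carla 5. Ivy eliminated.
Round 2: Jamal 10, Hiro 2, Dev 6, Carla 5. Hiro eliminated.
Round 3: Jamal 10, Dev 8, Carla 5. Carla eliminated.
Round 4: Jamal 11, Dev 12. Dev has a majority (≥12).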